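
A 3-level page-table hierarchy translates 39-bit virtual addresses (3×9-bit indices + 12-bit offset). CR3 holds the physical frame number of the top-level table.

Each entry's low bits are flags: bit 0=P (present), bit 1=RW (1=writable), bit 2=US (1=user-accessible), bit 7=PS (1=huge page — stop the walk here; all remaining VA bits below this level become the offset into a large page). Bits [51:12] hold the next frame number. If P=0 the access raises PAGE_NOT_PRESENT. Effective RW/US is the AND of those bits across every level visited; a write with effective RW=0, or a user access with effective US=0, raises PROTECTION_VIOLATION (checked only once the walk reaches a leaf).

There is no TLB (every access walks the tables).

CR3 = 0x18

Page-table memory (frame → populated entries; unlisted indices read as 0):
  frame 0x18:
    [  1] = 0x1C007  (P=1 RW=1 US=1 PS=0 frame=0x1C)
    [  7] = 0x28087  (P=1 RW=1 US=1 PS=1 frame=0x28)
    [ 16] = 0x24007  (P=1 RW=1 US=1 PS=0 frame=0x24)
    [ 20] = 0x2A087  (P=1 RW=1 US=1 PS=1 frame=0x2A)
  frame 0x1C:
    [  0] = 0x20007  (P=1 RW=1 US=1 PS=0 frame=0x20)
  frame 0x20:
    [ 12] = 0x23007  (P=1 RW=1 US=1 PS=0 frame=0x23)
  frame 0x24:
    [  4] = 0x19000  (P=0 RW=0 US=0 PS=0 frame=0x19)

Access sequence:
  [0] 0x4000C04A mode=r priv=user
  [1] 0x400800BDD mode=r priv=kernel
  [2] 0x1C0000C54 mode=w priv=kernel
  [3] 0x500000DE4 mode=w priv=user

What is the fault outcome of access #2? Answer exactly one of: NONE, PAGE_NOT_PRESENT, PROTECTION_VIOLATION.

Trace:
#0 VA=0x4000C04A (r,user):
  L0: frame=0x18 idx=1 entry=0x1C007 [P=1 RW=1 US=1 PS=0]
  L1: frame=0x1C idx=0 entry=0x20007 [P=1 RW=1 US=1 PS=0]
  L2: frame=0x20 idx=12 entry=0x23007 [P=1 RW=1 US=1 PS=0]
  ✓ 0x2304A  — 3 lookups
#1 VA=0x400800BDD (r,kernel):
  L0: frame=0x18 idx=16 entry=0x24007 [P=1 RW=1 US=1 PS=0]
  L1: frame=0x24 idx=4 entry=0x19000 [P=0 RW=0 US=0 PS=0]
  → PAGE_NOT_PRESENT  (2 entries read)
#2 VA=0x1C0000C54 (w,kernel):
  L0: frame=0x18 idx=7 entry=0x28087 [P=1 RW=1 US=1 PS=1]
  ✓ 0x28C54 (huge @L0)  — 1 lookups
#3 VA=0x500000DE4 (w,user):
  L0: frame=0x18 idx=20 entry=0x2A087 [P=1 RW=1 US=1 PS=1]
  ✓ 0x2ADE4 (huge @L0)  — 1 lookups

Access #2 fault: NONE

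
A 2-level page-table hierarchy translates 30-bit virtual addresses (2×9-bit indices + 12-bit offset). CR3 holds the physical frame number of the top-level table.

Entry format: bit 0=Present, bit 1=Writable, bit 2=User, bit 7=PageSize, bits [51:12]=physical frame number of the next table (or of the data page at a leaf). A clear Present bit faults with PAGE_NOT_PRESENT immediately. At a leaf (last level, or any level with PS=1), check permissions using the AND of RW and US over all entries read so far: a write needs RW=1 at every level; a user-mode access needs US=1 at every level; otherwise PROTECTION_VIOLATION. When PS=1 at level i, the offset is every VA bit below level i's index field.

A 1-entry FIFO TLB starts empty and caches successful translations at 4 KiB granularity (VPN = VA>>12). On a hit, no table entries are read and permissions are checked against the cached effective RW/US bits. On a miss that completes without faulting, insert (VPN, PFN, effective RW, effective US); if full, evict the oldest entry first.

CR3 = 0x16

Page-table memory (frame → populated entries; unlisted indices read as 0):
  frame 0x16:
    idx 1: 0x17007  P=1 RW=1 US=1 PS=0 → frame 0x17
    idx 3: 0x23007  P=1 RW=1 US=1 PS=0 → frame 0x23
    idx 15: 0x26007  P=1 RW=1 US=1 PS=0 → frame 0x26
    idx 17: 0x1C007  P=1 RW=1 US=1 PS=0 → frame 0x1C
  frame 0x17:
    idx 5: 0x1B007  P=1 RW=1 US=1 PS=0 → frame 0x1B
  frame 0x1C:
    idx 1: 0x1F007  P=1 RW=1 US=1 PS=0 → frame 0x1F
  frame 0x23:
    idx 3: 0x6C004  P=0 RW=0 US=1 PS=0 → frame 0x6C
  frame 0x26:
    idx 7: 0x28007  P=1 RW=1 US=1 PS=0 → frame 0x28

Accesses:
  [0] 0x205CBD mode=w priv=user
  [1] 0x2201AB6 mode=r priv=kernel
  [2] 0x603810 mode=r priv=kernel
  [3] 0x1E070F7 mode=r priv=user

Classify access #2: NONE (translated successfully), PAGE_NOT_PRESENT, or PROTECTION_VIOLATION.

Walk each access:
#0 VA=0x205CBD (w,user):
  L0: frame=0x16 idx=1 entry=0x17007 [P=1 RW=1 US=1 PS=0]
  L1: frame=0x17 idx=5 entry=0x1B007 [P=1 RW=1 US=1 PS=0]
  ✓ 0x1BCBD  — 2 lookups
#1 VA=0x2201AB6 (r,kernel):
  L0: frame=0x16 idx=17 entry=0x1C007 [P=1 RW=1 US=1 PS=0]
  L1: frame=0x1C idx=1 entry=0x1F007 [P=1 RW=1 US=1 PS=0]
  ✓ 0x1FAB6  — 2 lookups
#2 VA=0x603810 (r,kernel):
  L0: frame=0x16 idx=3 entry=0x23007 [P=1 RW=1 US=1 PS=0]
  L1: frame=0x23 idx=3 entry=0x6C004 [P=0 RW=0 US=1 PS=0]
  → PAGE_NOT_PRESENT  (2 entries read)
#3 VA=0x1E070F7 (r,user):
  L0: frame=0x16 idx=15 entry=0x26007 [P=1 RW=1 US=1 PS=0]
  L1: frame=0x26 idx=7 entry=0x28007 [P=1 RW=1 US=1 PS=0]
  ✓ 0x280F7  — 2 lookups

Access #2 fault: PAGE_NOT_PRESENT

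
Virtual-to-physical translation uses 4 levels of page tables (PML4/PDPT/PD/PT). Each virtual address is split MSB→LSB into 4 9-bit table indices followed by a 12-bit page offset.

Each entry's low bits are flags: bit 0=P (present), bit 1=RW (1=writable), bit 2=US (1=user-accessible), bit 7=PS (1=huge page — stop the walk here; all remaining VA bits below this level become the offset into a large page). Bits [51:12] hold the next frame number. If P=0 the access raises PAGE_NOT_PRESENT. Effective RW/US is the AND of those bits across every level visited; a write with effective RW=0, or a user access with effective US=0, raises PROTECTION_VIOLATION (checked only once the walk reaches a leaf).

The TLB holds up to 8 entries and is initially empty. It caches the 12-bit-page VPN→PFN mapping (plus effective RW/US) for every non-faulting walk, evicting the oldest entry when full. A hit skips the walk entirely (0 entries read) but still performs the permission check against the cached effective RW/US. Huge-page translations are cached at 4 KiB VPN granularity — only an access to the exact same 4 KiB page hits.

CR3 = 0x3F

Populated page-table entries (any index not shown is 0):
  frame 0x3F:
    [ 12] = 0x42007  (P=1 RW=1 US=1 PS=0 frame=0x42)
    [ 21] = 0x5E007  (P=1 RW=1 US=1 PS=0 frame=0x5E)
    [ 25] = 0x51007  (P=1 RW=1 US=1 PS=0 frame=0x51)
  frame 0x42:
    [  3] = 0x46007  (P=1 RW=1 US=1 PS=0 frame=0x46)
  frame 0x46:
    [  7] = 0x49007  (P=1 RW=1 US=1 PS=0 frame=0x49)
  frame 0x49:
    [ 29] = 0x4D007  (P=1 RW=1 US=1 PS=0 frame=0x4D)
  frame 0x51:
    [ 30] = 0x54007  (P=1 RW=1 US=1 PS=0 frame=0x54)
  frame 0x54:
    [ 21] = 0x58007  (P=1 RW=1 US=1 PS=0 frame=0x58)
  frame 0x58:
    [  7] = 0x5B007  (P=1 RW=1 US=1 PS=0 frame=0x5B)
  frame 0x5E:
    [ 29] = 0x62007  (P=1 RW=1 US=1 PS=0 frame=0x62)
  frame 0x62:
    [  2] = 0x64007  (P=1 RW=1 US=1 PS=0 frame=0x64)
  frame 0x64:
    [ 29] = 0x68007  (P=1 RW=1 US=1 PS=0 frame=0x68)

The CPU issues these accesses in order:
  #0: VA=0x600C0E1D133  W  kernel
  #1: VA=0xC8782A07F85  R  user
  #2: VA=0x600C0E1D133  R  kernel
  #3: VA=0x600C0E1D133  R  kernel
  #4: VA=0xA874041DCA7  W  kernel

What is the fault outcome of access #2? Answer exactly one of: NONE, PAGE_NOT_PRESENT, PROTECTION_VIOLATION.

Per-access translation:
#0 VA=0x600C0E1D133 (w,kernel):
  L0: frame=0x3F idx=12 entry=0x42007 [P=1 RW=1 US=1 PS=0]
  L1: frame=0x42 idx=3 entry=0x46007 [P=1 RW=1 US=1 PS=0]
  L2: frame=0x46 idx=7 entry=0x49007 [P=1 RW=1 US=1 PS=0]
  L3: frame=0x49 idx=29 entry=0x4D007 [P=1 RW=1 US=1 PS=0]
  ✓ 0x4D133  — 4 lookups
#1 VA=0xC8782A07F85 (r,user):
  L0: frame=0x3F idx=25 entry=0x51007 [P=1 RW=1 US=1 PS=0]
  L1: frame=0x51 idx=30 entry=0x54007 [P=1 RW=1 US=1 PS=0]
  L2: frame=0x54 idx=21 entry=0x58007 [P=1 RW=1 US=1 PS=0]
  L3: frame=0x58 idx=7 entry=0x5B007 [P=1 RW=1 US=1 PS=0]
  ✓ 0x5BF85  — 4 lookups
#2 VA=0x600C0E1D133 (r,kernel):
  TLB hit vpn=0x600C0E1D → PA=0x4D133
#3 VA=0x600C0E1D133 (r,kernel):
  TLB hit vpn=0x600C0E1D → PA=0x4D133
#4 VA=0xA874041DCA7 (w,kernel):
  L0: frame=0x3F idx=21 entry=0x5E007 [P=1 RW=1 US=1 PS=0]
  L1: frame=0x5E idx=29 entry=0x62007 [P=1 RW=1 US=1 PS=0]
  L2: frame=0x62 idx=2 entry=0x64007 [P=1 RW=1 US=1 PS=0]
  L3: frame=0x64 idx=29 entry=0x68007 [P=1 RW=1 US=1 PS=0]
  ✓ 0x68CA7  — 4 lookups

Access #2 fault: NONE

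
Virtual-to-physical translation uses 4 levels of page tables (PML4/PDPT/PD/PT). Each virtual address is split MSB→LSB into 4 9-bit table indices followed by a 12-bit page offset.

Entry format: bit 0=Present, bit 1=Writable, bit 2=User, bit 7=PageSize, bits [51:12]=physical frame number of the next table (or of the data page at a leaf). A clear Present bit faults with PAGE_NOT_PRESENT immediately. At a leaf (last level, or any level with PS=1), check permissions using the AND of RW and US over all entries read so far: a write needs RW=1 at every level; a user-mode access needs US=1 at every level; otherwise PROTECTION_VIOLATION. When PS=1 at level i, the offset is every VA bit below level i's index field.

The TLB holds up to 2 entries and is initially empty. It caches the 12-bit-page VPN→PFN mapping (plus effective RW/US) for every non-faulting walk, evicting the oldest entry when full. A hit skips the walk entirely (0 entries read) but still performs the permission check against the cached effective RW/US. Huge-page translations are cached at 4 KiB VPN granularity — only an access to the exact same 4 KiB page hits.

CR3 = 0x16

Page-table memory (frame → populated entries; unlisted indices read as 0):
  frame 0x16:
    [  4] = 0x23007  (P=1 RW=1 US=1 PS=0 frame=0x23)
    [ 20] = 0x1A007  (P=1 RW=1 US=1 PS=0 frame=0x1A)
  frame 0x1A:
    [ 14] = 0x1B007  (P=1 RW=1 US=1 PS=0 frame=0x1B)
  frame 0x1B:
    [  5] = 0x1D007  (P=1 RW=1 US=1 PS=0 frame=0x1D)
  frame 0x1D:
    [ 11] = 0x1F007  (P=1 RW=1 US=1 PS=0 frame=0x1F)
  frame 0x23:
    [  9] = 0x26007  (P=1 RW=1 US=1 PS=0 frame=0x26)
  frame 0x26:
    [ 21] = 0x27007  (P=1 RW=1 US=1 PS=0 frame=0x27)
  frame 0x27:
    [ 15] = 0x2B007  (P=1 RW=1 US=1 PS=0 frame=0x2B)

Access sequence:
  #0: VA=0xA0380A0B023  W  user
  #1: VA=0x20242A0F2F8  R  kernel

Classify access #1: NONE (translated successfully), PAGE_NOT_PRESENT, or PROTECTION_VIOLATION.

Walk each access:
#0 VA=0xA0380A0B023 (w,user):
  lvl0: tbl 0x16, slot 20 ⇒ 0x1A007 (P1/RW1/US1/PS0)
  lvl1: tbl 0x1A, slot 14 ⇒ 0x1B007 (P1/RW1/US1/PS0)
  lvl2: tbl 0x1B, slot 5 ⇒ 0x1D007 (P1/RW1/US1/PS0)
  lvl3: tbl 0x1D, slot 11 ⇒ 0x1F007 (P1/RW1/US1/PS0)
  → PA=0x1F023  (4 entries read)
#1 VA=0x20242A0F2F8 (r,kernel):
  lvl0: tbl 0x16, slot 4 ⇒ 0x23007 (P1/RW1/US1/PS0)
  lvl1: tbl 0x23, slot 9 ⇒ 0x26007 (P1/RW1/US1/PS0)
  lvl2: tbl 0x26, slot 21 ⇒ 0x27007 (P1/RW1/US1/PS0)
  lvl3: tbl 0x27, slot 15 ⇒ 0x2B007 (P1/RW1/US1/PS0)
  → PA=0x2B2F8  (4 entries read)

Access #1 fault: NONE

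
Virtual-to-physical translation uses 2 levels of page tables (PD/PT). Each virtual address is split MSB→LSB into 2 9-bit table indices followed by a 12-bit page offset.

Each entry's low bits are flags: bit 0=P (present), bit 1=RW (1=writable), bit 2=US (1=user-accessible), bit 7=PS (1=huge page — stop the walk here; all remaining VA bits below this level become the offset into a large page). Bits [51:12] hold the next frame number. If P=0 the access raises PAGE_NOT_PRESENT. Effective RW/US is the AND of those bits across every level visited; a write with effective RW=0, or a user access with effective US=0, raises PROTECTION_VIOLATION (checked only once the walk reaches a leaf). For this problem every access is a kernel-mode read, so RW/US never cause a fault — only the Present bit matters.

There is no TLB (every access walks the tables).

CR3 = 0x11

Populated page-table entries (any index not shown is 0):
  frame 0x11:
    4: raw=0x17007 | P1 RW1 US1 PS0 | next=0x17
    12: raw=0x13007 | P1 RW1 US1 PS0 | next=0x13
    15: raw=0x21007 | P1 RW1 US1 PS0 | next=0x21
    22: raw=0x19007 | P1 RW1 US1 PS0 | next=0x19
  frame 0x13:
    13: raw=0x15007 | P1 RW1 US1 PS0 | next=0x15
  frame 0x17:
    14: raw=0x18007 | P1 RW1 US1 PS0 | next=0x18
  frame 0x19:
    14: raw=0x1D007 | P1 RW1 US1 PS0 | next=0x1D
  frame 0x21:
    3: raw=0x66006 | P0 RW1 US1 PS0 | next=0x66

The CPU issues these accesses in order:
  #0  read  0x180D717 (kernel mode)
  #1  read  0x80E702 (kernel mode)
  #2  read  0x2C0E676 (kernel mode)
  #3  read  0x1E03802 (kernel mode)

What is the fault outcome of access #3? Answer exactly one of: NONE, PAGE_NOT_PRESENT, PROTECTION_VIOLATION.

Trace:
#0 VA=0x180D717 (r,kernel):
  L0: frame=0x11 idx=12 entry=0x13007 [P=1 RW=1 US=1 PS=0]
  L1: frame=0x13 idx=13 entry=0x15007 [P=1 RW=1 US=1 PS=0]
  ⇒ phys 0x15717  [2 reads]
#1 VA=0x80E702 (r,kernel):
  L0: frame=0x11 idx=4 entry=0x17007 [P=1 RW=1 US=1 PS=0]
  L1: frame=0x17 idx=14 entry=0x18007 [P=1 RW=1 US=1 PS=0]
  ⇒ phys 0x18702  [2 reads]
#2 VA=0x2C0E676 (r,kernel):
  L0: frame=0x11 idx=22 entry=0x19007 [P=1 RW=1 US=1 PS=0]
  L1: frame=0x19 idx=14 entry=0x1D007 [P=1 RW=1 US=1 PS=0]
  ⇒ phys 0x1D676  [2 reads]
#3 VA=0x1E03802 (r,kernel):
  L0: frame=0x11 idx=15 entry=0x21007 [P=1 RW=1 US=1 PS=0]
  L1: frame=0x21 idx=3 entry=0x66006 [P=0 RW=1 US=1 PS=0]
  ✗ PAGE_NOT_PRESENT  [2 reads]

Access #3 fault: PAGE_NOT_PRESENT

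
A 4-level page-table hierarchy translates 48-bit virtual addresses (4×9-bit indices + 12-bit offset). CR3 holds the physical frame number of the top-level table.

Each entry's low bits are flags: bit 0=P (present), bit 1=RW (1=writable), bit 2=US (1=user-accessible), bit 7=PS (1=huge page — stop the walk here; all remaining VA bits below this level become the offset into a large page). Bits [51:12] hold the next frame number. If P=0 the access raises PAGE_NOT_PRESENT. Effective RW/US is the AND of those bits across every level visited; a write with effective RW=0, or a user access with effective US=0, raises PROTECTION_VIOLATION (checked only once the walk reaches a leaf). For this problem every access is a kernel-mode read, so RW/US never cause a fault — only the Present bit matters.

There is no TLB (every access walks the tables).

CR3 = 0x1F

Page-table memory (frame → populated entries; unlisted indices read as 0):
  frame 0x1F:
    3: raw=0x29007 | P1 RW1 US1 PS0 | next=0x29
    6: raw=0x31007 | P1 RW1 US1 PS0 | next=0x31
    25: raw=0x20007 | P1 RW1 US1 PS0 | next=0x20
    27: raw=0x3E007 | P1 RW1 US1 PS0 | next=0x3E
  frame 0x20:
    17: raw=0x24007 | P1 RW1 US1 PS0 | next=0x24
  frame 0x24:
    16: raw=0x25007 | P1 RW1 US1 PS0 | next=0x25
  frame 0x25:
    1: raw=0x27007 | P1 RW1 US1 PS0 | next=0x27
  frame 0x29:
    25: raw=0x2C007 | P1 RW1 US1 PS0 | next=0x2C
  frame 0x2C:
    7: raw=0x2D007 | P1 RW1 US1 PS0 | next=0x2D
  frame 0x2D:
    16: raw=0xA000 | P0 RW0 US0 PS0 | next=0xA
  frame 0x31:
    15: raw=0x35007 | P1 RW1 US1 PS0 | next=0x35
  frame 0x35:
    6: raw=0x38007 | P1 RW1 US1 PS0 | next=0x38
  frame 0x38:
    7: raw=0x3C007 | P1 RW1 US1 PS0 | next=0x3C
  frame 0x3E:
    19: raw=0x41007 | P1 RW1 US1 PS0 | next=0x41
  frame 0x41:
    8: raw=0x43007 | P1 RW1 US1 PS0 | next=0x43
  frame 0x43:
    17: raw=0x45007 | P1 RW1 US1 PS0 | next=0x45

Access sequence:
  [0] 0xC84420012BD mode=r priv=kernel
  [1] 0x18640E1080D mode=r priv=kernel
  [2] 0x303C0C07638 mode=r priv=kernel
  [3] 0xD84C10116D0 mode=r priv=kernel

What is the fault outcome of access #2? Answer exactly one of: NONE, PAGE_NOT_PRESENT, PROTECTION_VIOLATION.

Per-access translation:
#0 VA=0xC84420012BD (r,kernel):
  lvl0: tbl 0x1F, slot 25 ⇒ 0x20007 (P1/RW1/US1/PS0)
  lvl1: tbl 0x20, slot 17 ⇒ 0x24007 (P1/RW1/US1/PS0)
  lvl2: tbl 0x24, slot 16 ⇒ 0x25007 (P1/RW1/US1/PS0)
  lvl3: tbl 0x25, slot 1 ⇒ 0x27007 (P1/RW1/US1/PS0)
  ⇒ phys 0x272BD  [4 reads]
#1 VA=0x18640E1080D (r,kernel):
  lvl0: tbl 0x1F, slot 3 ⇒ 0x29007 (P1/RW1/US1/PS0)
  lvl1: tbl 0x29, slot 25 ⇒ 0x2C007 (P1/RW1/US1/PS0)
  lvl2: tbl 0x2C, slot 7 ⇒ 0x2D007 (P1/RW1/US1/PS0)
  lvl3: tbl 0x2D, slot 16 ⇒ 0xA000 (P0/RW0/US0/PS0)
  ✗ PAGE_NOT_PRESENT  [4 reads]
#2 VA=0x303C0C07638 (r,kernel):
  lvl0: tbl 0x1F, slot 6 ⇒ 0x31007 (P1/RW1/US1/PS0)
  lvl1: tbl 0x31, slot 15 ⇒ 0x35007 (P1/RW1/US1/PS0)
  lvl2: tbl 0x35, slot 6 ⇒ 0x38007 (P1/RW1/US1/PS0)
  lvl3: tbl 0x38, slot 7 ⇒ 0x3C007 (P1/RW1/US1/PS0)
  ⇒ phys 0x3C638  [4 reads]
#3 VA=0xD84C10116D0 (r,kernel):
  lvl0: tbl 0x1F, slot 27 ⇒ 0x3E007 (P1/RW1/US1/PS0)
  lvl1: tbl 0x3E, slot 19 ⇒ 0x41007 (P1/RW1/US1/PS0)
  lvl2: tbl 0x41, slot 8 ⇒ 0x43007 (P1/RW1/US1/PS0)
  lvl3: tbl 0x43, slot 17 ⇒ 0x45007 (P1/RW1/US1/PS0)
  ⇒ phys 0x456D0  [4 reads]

Access #2 fault: NONE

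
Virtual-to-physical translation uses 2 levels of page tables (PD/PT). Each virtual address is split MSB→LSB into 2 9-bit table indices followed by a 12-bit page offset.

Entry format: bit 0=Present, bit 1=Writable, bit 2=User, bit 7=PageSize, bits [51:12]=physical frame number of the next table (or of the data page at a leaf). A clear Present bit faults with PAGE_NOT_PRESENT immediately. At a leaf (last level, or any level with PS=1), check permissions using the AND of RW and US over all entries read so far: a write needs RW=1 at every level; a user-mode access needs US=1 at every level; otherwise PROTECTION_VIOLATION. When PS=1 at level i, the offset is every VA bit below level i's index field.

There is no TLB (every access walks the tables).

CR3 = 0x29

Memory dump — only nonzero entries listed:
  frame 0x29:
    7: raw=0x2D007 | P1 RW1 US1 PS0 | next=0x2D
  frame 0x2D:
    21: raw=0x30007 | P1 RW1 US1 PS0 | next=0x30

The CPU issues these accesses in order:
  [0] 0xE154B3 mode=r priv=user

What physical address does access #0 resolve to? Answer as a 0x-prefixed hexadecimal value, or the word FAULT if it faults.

Trace:
#0 VA=0xE154B3 (r,user):
  L0: frame=0x29 idx=7 entry=0x2D007 [P=1 RW=1 US=1 PS=0]
  L1: frame=0x2D idx=21 entry=0x30007 [P=1 RW=1 US=1 PS=0]
  ✓ 0x304B3  — 2 lookups

Access #0 PA: 0x304B3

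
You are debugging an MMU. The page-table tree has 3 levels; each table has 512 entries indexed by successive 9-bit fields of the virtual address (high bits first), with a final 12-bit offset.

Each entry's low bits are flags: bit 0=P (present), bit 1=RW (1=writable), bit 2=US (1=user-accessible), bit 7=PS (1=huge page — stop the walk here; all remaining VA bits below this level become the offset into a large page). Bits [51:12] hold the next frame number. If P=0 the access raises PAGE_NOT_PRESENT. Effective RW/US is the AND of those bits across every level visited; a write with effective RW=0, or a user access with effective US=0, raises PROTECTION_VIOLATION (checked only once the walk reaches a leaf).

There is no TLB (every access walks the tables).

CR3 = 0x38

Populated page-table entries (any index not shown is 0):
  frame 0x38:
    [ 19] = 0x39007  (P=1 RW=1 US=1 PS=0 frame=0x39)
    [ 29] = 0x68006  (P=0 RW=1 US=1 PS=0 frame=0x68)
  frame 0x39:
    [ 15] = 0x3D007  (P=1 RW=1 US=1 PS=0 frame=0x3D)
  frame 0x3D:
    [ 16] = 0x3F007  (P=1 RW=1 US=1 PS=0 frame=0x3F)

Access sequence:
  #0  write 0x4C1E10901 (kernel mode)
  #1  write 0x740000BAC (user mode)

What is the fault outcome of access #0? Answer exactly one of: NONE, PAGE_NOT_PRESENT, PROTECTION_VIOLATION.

Trace:
#0 VA=0x4C1E10901 (w,kernel):
  L0: frame=0x38 idx=19 entry=0x39007 [P=1 RW=1 US=1 PS=0]
  L1: frame=0x39 idx=15 entry=0x3D007 [P=1 RW=1 US=1 PS=0]
  L2: frame=0x3D idx=16 entry=0x3F007 [P=1 RW=1 US=1 PS=0]
  ⇒ phys 0x3F901  [3 reads]
#1 VA=0x740000BAC (w,user):
  L0: frame=0x38 idx=29 entry=0x68006 [P=0 RW=1 US=1 PS=0]
  ⇒ fault: PAGE_NOT_PRESENT  — 1 lookups

Access #0 fault: NONE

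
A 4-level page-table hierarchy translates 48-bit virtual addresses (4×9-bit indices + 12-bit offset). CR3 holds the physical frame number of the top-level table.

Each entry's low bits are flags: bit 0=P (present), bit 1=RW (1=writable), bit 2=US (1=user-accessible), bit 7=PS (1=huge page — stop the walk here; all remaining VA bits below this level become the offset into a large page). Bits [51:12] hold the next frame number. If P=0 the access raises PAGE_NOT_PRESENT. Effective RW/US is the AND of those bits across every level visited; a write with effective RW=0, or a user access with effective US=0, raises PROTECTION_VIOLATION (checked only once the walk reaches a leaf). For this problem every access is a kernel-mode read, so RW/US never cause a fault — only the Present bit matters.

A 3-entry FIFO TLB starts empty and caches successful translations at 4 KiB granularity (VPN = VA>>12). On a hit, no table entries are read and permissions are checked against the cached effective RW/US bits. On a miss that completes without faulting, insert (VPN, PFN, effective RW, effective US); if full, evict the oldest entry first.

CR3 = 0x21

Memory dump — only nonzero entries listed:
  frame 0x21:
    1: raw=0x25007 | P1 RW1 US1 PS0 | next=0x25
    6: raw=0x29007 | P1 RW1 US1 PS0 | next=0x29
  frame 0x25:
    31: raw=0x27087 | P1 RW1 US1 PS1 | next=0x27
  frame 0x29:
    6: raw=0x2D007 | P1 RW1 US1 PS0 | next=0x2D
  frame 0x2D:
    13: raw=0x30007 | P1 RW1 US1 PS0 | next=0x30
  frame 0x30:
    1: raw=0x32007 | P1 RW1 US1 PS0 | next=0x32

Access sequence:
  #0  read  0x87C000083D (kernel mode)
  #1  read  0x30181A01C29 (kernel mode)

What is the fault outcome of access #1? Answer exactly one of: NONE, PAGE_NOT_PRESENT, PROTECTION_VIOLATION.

Trace:
#0 VA=0x87C000083D (r,kernel):
  L0 @0x21[1] → 0x25007  P=1,RW=1,US=1,PS=0
  L1 @0x25[31] → 0x27087  P=1,RW=1,US=1,PS=1
  → PA=0x2783D (huge @L1)  (2 entries read)
#1 VA=0x30181A01C29 (r,kernel):
  L0 @0x21[6] → 0x29007  P=1,RW=1,US=1,PS=0
  L1 @0x29[6] → 0x2D007  P=1,RW=1,US=1,PS=0
  L2 @0x2D[13] → 0x30007  P=1,RW=1,US=1,PS=0
  L3 @0x30[1] → 0x32007  P=1,RW=1,US=1,PS=0
  → PA=0x32C29  (4 entries read)

Access #1 fault: NONE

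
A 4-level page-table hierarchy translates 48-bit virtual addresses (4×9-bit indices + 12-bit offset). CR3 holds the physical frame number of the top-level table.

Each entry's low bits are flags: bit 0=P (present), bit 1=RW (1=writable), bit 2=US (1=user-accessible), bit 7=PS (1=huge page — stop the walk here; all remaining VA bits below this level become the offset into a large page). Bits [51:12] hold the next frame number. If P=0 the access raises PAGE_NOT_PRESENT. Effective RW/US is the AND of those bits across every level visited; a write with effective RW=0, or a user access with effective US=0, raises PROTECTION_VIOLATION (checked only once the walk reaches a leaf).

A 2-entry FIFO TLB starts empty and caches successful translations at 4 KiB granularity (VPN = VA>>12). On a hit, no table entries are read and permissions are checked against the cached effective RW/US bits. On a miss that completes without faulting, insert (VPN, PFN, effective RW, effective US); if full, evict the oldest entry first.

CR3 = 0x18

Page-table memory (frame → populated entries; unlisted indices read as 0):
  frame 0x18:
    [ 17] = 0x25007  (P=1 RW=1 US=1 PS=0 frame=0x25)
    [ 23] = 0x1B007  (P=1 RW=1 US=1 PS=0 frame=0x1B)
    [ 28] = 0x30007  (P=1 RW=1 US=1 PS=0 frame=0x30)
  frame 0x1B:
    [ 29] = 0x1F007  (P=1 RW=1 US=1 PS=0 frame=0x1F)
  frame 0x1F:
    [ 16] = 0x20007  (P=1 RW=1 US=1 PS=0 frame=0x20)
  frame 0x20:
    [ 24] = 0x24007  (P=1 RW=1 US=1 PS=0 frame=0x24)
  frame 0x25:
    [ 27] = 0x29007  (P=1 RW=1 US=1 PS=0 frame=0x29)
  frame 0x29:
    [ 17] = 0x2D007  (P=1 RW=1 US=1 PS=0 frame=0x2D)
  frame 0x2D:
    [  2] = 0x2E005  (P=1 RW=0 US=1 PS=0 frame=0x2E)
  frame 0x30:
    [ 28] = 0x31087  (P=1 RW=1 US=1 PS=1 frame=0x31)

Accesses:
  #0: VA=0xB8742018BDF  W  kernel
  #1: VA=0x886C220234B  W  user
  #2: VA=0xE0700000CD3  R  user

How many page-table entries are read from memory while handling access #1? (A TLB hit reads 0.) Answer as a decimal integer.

Per-access translation:
#0 VA=0xB8742018BDF (w,kernel):
  L0 @0x18[23] → 0x1B007  P=1,RW=1,US=1,PS=0
  L1 @0x1B[29] → 0x1F007  P=1,RW=1,US=1,PS=0
  L2 @0x1F[16] → 0x20007  P=1,RW=1,US=1,PS=0
  L3 @0x20[24] → 0x24007  P=1,RW=1,US=1,PS=0
  ⇒ phys 0x24BDF  [4 reads]
#1 VA=0x886C220234B (w,user):
  L0 @0x18[17] → 0x25007  P=1,RW=1,US=1,PS=0
  L1 @0x25[27] → 0x29007  P=1,RW=1,US=1,PS=0
  L2 @0x29[17] → 0x2D007  P=1,RW=1,US=1,PS=0
  L3 @0x2D[2] → 0x2E005  P=1,RW=0,US=1,PS=0
  ⇒ fault: PROTECTION_VIOLATION  — 4 lookups
#2 VA=0xE0700000CD3 (r,user):
  L0 @0x18[28] → 0x30007  P=1,RW=1,US=1,PS=0
  L1 @0x30[28] → 0x31087  P=1,RW=1,US=1,PS=1
  ⇒ phys 0x31CD3 (huge @L1)  [2 reads]

Entries read for #1: 4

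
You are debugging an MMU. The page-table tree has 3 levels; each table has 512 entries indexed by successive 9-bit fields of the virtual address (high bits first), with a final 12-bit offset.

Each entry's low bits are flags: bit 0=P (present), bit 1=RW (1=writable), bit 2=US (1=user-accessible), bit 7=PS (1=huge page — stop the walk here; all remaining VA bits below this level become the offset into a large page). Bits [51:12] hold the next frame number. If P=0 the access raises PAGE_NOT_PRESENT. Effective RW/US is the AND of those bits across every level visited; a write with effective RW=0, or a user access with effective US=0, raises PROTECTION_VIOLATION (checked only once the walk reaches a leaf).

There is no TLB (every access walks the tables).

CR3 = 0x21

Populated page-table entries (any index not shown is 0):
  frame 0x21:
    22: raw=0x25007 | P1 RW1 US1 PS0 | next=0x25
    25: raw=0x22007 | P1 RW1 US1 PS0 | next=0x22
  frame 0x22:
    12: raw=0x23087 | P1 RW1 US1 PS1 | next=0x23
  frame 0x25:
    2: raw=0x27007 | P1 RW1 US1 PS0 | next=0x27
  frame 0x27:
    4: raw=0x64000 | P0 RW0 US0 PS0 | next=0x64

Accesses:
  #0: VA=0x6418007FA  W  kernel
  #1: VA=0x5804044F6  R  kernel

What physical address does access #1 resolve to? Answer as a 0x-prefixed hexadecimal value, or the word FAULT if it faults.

Trace:
#0 VA=0x6418007FA (w,kernel):
  L0 @0x21[25] → 0x22007  P=1,RW=1,US=1,PS=0
  L1 @0x22[12] → 0x23087  P=1,RW=1,US=1,PS=1
  → PA=0x237FA (huge @L1)  (2 entries read)
#1 VA=0x5804044F6 (r,kernel):
  L0 @0x21[22] → 0x25007  P=1,RW=1,US=1,PS=0
  L1 @0x25[2] → 0x27007  P=1,RW=1,US=1,PS=0
  L2 @0x27[4] → 0x64000  P=0,RW=0,US=0,PS=0
  ✗ PAGE_NOT_PRESENT  [3 reads]

Access #1 PA: FAULT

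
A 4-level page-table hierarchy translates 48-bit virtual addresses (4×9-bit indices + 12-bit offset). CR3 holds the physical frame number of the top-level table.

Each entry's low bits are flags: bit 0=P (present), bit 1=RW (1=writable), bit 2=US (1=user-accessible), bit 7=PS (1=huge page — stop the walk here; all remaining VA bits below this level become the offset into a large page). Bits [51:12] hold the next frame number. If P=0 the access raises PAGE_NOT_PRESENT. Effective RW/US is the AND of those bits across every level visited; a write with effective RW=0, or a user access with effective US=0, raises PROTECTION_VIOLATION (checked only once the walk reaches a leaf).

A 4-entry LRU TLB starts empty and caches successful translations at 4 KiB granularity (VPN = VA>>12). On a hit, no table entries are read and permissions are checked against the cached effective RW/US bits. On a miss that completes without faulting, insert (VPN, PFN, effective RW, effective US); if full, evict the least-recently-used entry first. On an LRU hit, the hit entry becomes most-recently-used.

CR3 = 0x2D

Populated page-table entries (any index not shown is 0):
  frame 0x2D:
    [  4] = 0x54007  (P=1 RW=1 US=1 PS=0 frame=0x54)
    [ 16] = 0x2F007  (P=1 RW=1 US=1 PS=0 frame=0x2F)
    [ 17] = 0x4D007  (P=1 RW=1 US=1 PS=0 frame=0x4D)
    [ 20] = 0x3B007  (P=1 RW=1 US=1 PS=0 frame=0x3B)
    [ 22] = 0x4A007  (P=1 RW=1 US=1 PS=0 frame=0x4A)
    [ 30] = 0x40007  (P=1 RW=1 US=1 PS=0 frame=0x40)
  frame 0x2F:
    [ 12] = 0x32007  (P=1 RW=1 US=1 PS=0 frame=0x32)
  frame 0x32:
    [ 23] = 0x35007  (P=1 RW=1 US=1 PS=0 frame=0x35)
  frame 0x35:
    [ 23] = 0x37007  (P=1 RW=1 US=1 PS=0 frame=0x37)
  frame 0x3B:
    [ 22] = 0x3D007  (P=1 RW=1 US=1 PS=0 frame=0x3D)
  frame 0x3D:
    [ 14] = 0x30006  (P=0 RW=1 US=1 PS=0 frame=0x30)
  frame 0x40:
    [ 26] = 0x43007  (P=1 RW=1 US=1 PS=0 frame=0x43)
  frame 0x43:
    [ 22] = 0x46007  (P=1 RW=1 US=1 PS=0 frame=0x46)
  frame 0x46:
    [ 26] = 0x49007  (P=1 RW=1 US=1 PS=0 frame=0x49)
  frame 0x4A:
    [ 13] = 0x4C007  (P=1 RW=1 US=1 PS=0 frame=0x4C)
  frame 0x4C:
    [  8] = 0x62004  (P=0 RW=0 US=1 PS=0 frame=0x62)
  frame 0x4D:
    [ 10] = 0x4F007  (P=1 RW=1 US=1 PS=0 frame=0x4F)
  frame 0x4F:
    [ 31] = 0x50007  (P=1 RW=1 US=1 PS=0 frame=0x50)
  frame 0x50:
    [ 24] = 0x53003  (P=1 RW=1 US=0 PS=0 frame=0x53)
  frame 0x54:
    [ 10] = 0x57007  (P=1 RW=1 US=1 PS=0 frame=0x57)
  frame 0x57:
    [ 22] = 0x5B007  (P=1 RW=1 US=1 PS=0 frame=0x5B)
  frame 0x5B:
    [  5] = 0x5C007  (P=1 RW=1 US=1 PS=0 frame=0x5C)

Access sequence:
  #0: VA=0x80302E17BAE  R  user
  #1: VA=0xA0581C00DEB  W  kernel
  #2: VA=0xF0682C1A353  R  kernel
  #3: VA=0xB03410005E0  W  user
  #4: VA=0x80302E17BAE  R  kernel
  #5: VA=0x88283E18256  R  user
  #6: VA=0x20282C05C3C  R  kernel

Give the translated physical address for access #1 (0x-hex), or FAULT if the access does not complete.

Per-access translation:
#0 VA=0x80302E17BAE (r,user):
  L0 @0x2D[16] → 0x2F007  P=1,RW=1,US=1,PS=0
  L1 @0x2F[12] → 0x32007  P=1,RW=1,US=1,PS=0
  L2 @0x32[23] → 0x35007  P=1,RW=1,US=1,PS=0
  L3 @0x35[23] → 0x37007  P=1,RW=1,US=1,PS=0
  ✓ 0x37BAE  — 4 lookups
#1 VA=0xA0581C00DEB (w,kernel):
  L0 @0x2D[20] → 0x3B007  P=1,RW=1,US=1,PS=0
  L1 @0x3B[22] → 0x3D007  P=1,RW=1,US=1,PS=0
  L2 @0x3D[14] → 0x30006  P=0,RW=1,US=1,PS=0
  ✗ PAGE_NOT_PRESENT  [3 reads]
#2 VA=0xF0682C1A353 (r,kernel):
  L0 @0x2D[30] → 0x40007  P=1,RW=1,US=1,PS=0
  L1 @0x40[26] → 0x43007  P=1,RW=1,US=1,PS=0
  L2 @0x43[22] → 0x46007  P=1,RW=1,US=1,PS=0
  L3 @0x46[26] → 0x49007  P=1,RW=1,US=1,PS=0
  ✓ 0x49353  — 4 lookups
#3 VA=0xB03410005E0 (w,user):
  L0 @0x2D[22] → 0x4A007  P=1,RW=1,US=1,PS=0
  L1 @0x4A[13] → 0x4C007  P=1,RW=1,US=1,PS=0
  L2 @0x4C[8] → 0x62004  P=0,RW=0,US=1,PS=0
  ✗ PAGE_NOT_PRESENT  [3 reads]
#4 VA=0x80302E17BAE (r,kernel):
  TLB hit vpn=0x80302E17 → PA=0x37BAE
#5 VA=0x88283E18256 (r,user):
  L0 @0x2D[17] → 0x4D007  P=1,RW=1,US=1,PS=0
  L1 @0x4D[10] → 0x4F007  P=1,RW=1,US=1,PS=0
  L2 @0x4F[31] → 0x50007  P=1,RW=1,US=1,PS=0
  L3 @0x50[24] → 0x53003  P=1,RW=1,US=0,PS=0
  ✗ PROTECTION_VIOLATION  [4 reads]
#6 VA=0x20282C05C3C (r,kernel):
  L0 @0x2D[4] → 0x54007  P=1,RW=1,US=1,PS=0
  L1 @0x54[10] → 0x57007  P=1,RW=1,US=1,PS=0
  L2 @0x57[22] → 0x5B007  P=1,RW=1,US=1,PS=0
  L3 @0x5B[5] → 0x5C007  P=1,RW=1,US=1,PS=0
  ✓ 0x5CC3C  — 4 lookups

Access #1 PA: FAULT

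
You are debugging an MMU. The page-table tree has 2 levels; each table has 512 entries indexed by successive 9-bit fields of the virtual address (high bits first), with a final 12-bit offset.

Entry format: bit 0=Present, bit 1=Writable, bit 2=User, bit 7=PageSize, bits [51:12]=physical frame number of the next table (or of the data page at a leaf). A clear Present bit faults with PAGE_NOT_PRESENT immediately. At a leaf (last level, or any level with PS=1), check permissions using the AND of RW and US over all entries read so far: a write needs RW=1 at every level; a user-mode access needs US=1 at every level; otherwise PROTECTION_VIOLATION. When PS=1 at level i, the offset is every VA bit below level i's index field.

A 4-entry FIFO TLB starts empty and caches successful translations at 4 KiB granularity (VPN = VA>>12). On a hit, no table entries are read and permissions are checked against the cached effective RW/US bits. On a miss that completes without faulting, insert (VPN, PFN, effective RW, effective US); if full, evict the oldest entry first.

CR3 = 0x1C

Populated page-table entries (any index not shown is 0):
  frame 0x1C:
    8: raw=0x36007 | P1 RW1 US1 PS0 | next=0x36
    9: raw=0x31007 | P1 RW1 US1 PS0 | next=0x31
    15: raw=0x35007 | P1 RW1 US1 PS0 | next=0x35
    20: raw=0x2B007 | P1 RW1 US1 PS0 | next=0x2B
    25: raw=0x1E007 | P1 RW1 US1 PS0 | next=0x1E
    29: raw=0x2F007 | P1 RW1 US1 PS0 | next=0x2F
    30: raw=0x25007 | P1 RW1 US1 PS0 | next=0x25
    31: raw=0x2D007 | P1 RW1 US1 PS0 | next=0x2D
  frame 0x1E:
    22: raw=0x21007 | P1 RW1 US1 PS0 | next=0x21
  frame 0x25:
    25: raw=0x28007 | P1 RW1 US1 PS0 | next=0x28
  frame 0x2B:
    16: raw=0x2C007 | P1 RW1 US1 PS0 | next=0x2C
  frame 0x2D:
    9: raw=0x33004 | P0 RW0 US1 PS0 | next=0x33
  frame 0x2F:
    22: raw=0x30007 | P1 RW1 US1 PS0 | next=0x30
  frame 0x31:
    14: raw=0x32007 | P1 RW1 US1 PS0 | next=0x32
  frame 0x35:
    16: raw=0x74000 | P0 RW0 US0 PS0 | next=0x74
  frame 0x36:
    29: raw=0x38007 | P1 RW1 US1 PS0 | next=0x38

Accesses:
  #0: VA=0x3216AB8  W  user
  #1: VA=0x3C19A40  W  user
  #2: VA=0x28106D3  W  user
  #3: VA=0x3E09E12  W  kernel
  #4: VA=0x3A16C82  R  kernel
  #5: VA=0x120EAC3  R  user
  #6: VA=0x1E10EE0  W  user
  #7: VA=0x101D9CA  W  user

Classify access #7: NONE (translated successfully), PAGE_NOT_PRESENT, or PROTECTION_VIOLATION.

Per-access translation:
#0 VA=0x3216AB8 (w,user):
  L0: frame=0x1C idx=25 entry=0x1E007 [P=1 RW=1 US=1 PS=0]
  L1: frame=0x1E idx=22 entry=0x21007 [P=1 RW=1 US=1 PS=0]
  → PA=0x21AB8  (2 entries read)
#1 VA=0x3C19A40 (w,user):
  L0: frame=0x1C idx=30 entry=0x25007 [P=1 RW=1 US=1 PS=0]
  L1: frame=0x25 idx=25 entry=0x28007 [P=1 RW=1 US=1 PS=0]
  → PA=0x28A40  (2 entries read)
#2 VA=0x28106D3 (w,user):
  L0: frame=0x1C idx=20 entry=0x2B007 [P=1 RW=1 US=1 PS=0]
  L1: frame=0x2B idx=16 entry=0x2C007 [P=1 RW=1 US=1 PS=0]
  → PA=0x2C6D3  (2 entries read)
#3 VA=0x3E09E12 (w,kernel):
  L0: frame=0x1C idx=31 entry=0x2D007 [P=1 RW=1 US=1 PS=0]
  L1: frame=0x2D idx=9 entry=0x33004 [P=0 RW=0 US=1 PS=0]
  ✗ PAGE_NOT_PRESENT  [2 reads]
#4 VA=0x3A16C82 (r,kernel):
  L0: frame=0x1C idx=29 entry=0x2F007 [P=1 RW=1 US=1 PS=0]
  L1: frame=0x2F idx=22 entry=0x30007 [P=1 RW=1 US=1 PS=0]
  → PA=0x30C82  (2 entries read)
#5 VA=0x120EAC3 (r,user):
  L0: frame=0x1C idx=9 entry=0x31007 [P=1 RW=1 US=1 PS=0]
  L1: frame=0x31 idx=14 entry=0x32007 [P=1 RW=1 US=1 PS=0]
  → PA=0x32AC3  (2 entries read)
#6 VA=0x1E10EE0 (w,user):
  L0: frame=0x1C idx=15 entry=0x35007 [P=1 RW=1 US=1 PS=0]
  L1: frame=0x35 idx=16 entry=0x74000 [P=0 RW=0 US=0 PS=0]
  ✗ PAGE_NOT_PRESENT  [2 reads]
#7 VA=0x101D9CA (w,user):
  L0: frame=0x1C idx=8 entry=0x36007 [P=1 RW=1 US=1 PS=0]
  L1: frame=0x36 idx=29 entry=0x38007 [P=1 RW=1 US=1 PS=0]
  → PA=0x389CA  (2 entries read)

Access #7 fault: NONE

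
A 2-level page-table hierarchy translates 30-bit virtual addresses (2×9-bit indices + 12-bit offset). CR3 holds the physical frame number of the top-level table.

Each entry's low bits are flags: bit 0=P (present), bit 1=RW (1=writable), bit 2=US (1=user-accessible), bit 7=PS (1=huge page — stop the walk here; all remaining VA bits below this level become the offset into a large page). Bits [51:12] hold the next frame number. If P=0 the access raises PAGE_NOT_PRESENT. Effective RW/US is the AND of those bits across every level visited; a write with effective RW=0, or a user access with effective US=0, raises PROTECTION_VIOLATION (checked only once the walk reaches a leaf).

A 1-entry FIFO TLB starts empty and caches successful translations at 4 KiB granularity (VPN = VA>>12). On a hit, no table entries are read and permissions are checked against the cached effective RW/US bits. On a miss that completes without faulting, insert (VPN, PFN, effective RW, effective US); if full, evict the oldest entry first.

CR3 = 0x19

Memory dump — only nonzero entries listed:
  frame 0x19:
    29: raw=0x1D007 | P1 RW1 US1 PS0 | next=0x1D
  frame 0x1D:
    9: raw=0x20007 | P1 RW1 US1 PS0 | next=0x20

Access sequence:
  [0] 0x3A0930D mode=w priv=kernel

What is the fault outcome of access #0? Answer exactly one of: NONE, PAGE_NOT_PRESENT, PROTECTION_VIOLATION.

Walk each access:
#0 VA=0x3A0930D (w,kernel):
  lvl0: tbl 0x19, slot 29 ⇒ 0x1D007 (P1/RW1/US1/PS0)
  lvl1: tbl 0x1D, slot 9 ⇒ 0x20007 (P1/RW1/US1/PS0)
  → PA=0x2030D  (2 entries read)

Access #0 fault: NONE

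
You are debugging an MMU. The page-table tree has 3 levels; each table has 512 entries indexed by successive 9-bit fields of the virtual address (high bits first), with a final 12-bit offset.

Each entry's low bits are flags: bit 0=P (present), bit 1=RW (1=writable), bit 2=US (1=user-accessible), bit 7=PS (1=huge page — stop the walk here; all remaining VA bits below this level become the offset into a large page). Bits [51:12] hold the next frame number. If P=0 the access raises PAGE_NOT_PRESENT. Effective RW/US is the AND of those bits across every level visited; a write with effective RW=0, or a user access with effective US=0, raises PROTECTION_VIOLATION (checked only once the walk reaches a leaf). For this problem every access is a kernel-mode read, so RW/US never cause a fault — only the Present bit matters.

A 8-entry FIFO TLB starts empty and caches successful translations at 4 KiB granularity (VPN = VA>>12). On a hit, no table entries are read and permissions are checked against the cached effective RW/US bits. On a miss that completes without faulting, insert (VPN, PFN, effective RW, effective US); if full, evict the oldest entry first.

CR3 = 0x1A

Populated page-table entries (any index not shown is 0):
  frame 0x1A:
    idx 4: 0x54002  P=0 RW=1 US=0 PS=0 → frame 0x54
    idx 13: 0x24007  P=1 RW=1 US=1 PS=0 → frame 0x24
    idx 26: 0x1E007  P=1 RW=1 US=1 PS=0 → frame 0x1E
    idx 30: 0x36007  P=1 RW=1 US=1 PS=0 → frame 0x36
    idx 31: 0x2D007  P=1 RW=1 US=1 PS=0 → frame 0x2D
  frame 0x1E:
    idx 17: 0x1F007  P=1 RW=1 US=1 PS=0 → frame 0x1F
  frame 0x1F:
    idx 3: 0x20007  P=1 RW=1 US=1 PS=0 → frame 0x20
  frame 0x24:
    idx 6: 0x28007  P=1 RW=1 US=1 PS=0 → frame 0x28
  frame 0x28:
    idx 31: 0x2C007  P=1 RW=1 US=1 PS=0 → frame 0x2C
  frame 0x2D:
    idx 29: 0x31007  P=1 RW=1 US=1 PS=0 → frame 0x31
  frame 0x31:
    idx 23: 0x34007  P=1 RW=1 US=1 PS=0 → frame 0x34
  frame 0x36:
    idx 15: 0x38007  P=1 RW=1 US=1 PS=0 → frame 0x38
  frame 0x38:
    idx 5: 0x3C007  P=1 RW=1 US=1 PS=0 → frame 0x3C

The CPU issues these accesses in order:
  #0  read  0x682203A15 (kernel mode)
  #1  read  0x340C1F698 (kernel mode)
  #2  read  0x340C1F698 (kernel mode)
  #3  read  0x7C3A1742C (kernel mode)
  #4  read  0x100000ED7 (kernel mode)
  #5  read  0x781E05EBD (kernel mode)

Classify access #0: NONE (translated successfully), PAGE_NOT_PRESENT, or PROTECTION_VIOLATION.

Walk each access:
#0 VA=0x682203A15 (r,kernel):
  L0 @0x1A[26] → 0x1E007  P=1,RW=1,US=1,PS=0
  L1 @0x1E[17] → 0x1F007  P=1,RW=1,US=1,PS=0
  L2 @0x1F[3] → 0x20007  P=1,RW=1,US=1,PS=0
  → PA=0x20A15  (3 entries read)
#1 VA=0x340C1F698 (r,kernel):
  L0 @0x1A[13] → 0x24007  P=1,RW=1,US=1,PS=0
  L1 @0x24[6] → 0x28007  P=1,RW=1,US=1,PS=0
  L2 @0x28[31] → 0x2C007  P=1,RW=1,US=1,PS=0
  → PA=0x2C698  (3 entries read)
#2 VA=0x340C1F698 (r,kernel):
  TLB hit vpn=0x340C1F → PA=0x2C698
#3 VA=0x7C3A1742C (r,kernel):
  L0 @0x1A[31] → 0x2D007  P=1,RW=1,US=1,PS=0
  L1 @0x2D[29] → 0x31007  P=1,RW=1,US=1,PS=0
  L2 @0x31[23] → 0x34007  P=1,RW=1,US=1,PS=0
  → PA=0x3442C  (3 entries read)
#4 VA=0x100000ED7 (r,kernel):
  L0 @0x1A[4] → 0x54002  P=0,RW=1,US=0,PS=0
  → PAGE_NOT_PRESENT  (1 entries read)
#5 VA=0x781E05EBD (r,kernel):
  L0 @0x1A[30] → 0x36007  P=1,RW=1,US=1,PS=0
  L1 @0x36[15] → 0x38007  P=1,RW=1,US=1,PS=0
  L2 @0x38[5] → 0x3C007  P=1,RW=1,US=1,PS=0
  → PA=0x3CEBD  (3 entries read)

Access #0 fault: NONE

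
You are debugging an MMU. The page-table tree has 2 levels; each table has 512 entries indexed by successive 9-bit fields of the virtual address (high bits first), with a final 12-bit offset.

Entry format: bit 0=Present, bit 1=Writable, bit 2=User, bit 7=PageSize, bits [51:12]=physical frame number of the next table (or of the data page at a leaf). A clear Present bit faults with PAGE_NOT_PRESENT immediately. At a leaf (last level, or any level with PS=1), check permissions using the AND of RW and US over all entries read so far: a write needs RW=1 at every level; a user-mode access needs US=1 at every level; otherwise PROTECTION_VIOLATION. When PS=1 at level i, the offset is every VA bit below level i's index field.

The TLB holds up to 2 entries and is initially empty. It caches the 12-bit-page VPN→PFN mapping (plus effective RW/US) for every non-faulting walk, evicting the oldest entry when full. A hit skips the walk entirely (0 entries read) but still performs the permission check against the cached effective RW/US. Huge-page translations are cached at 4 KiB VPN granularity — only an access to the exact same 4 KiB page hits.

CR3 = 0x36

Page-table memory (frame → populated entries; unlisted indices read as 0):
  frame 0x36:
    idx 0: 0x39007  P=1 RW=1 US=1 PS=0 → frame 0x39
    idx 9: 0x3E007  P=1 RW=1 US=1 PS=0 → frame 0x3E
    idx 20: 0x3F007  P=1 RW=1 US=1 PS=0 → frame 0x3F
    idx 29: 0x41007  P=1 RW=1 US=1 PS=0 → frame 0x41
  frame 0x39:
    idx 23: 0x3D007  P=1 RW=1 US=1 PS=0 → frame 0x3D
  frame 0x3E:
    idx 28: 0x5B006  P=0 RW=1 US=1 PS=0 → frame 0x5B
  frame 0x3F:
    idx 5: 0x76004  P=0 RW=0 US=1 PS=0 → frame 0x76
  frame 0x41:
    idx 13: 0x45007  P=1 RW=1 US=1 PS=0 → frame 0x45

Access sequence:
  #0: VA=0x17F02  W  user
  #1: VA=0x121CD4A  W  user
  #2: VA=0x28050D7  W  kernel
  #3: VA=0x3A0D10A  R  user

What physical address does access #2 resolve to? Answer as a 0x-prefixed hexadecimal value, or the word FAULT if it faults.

Trace:
#0 VA=0x17F02 (w,user):
  lvl0: tbl 0x36, slot 0 ⇒ 0x39007 (P1/RW1/US1/PS0)
  lvl1: tbl 0x39, slot 23 ⇒ 0x3D007 (P1/RW1/US1/PS0)
  ⇒ phys 0x3DF02  [2 reads]
#1 VA=0x121CD4A (w,user):
  lvl0: tbl 0x36, slot 9 ⇒ 0x3E007 (P1/RW1/US1/PS0)
  lvl1: tbl 0x3E, slot 28 ⇒ 0x5B006 (P0/RW1/US1/PS0)
  ✗ PAGE_NOT_PRESENT  [2 reads]
#2 VA=0x28050D7 (w,kernel):
  lvl0: tbl 0x36, slot 20 ⇒ 0x3F007 (P1/RW1/US1/PS0)
  lvl1: tbl 0x3F, slot 5 ⇒ 0x76004 (P0/RW0/US1/PS0)
  ✗ PAGE_NOT_PRESENT  [2 reads]
#3 VA=0x3A0D10A (r,user):
  lvl0: tbl 0x36, slot 29 ⇒ 0x41007 (P1/RW1/US1/PS0)
  lvl1: tbl 0x41, slot 13 ⇒ 0x45007 (P1/RW1/US1/PS0)
  ⇒ phys 0x4510A  [2 reads]

Access #2 PA: FAULT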